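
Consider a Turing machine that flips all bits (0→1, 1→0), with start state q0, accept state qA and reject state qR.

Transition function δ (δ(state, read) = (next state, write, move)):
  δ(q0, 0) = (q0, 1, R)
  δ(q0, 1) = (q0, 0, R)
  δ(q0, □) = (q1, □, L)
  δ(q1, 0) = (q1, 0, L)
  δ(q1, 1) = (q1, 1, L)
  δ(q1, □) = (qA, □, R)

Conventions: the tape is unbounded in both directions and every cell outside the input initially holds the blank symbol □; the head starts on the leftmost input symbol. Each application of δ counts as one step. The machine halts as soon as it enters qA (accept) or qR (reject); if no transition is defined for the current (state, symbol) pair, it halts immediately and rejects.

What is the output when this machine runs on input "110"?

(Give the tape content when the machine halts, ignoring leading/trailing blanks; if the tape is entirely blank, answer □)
Step 0: [q0]110 (head at position 0)
Step 1: δ(q0, 1) = (q0, 0, R)  ⊢  0[q0]10 (head at position 1)
Step 2: δ(q0, 1) = (q0, 0, R)  ⊢  00[q0]0 (head at position 2)
Step 3: δ(q0, 0) = (q0, 1, R)  ⊢  001[q0]□ (head at position 3)
Step 4: δ(q0, □) = (q1, □, L)  ⊢  00[q1]1□ (head at position 2)
Step 5: δ(q1, 1) = (q1, 1, L)  ⊢  0[q1]01□ (head at position 1)
Step 6: δ(q1, 0) = (q1, 0, L)  ⊢  [q1]001□ (head at position 0)
Step 7: δ(q1, 0) = (q1, 0, L)  ⊢  [q1]□001□ (head at position -1)
Step 8: δ(q1, □) = (qA, □, R)  ⊢  □[qA]001□ (head at position 0)
The machine is in qA, so it halts and accepts.
Tape content when halted (ignoring surrounding blanks): 001

Final answer: Output: 001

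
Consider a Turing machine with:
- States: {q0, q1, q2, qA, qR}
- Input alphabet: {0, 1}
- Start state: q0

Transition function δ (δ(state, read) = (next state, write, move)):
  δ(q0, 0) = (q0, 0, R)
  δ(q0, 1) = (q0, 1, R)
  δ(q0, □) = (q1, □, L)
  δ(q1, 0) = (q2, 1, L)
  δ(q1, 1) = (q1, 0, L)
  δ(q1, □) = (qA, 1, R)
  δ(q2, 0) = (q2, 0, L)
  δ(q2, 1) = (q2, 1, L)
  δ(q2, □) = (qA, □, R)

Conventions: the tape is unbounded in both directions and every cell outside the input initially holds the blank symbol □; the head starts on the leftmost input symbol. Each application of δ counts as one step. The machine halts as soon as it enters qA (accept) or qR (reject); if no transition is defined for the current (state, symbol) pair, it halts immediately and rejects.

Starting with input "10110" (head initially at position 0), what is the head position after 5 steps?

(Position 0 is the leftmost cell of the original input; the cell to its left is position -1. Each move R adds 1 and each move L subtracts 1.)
Step 0: [q0]10110 (head at position 0)
Step 1: δ(q0, 1) = (q0, 1, R)  ⊢  1[q0]0110 (head at position 1)
Step 2: δ(q0, 0) = (q0, 0, R)  ⊢  10[q0]110 (head at position 2)
Step 3: δ(q0, 1) = (q0, 1, R)  ⊢  101[q0]10 (head at position 3)
Step 4: δ(q0, 1) = (q0, 1, R)  ⊢  1011[q0]0 (head at position 4)
Step 5: δ(q0, 0) = (q0, 0, R)  ⊢  10110[q0]□ (head at position 5)
Head position after 5 steps: 5

Final answer: Position 5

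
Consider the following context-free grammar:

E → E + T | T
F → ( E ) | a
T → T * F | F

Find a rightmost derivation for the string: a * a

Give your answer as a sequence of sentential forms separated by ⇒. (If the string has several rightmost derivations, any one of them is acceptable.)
Start with E.
Step 1: the rightmost non-terminal is E; apply E → T:  T
Step 2: the rightmost non-terminal is T; apply T → T * F:  T * F
Step 3: the rightmost non-terminal is F; apply F → a:  T * a
Step 4: the rightmost non-terminal is T; apply T → F:  F * a
Step 5: the rightmost non-terminal is F; apply F → a:  a * a

Final answer: E ⇒ T ⇒ T * F ⇒ T * a ⇒ F * a ⇒ a * a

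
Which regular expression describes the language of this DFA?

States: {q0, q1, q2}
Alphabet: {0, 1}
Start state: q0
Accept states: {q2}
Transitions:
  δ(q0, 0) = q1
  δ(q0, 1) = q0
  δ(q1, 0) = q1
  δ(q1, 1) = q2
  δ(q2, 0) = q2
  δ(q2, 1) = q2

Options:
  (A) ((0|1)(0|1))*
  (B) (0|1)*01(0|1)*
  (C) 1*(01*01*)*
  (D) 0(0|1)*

Testing sample strings against the DFA:
  '00110' -> accepted
  '10' -> rejected
  '111' -> rejected
  '0010' -> accepted
Checking each option for a counterexample:
  (A) ((0|1)(0|1))*: ε is rejected by the DFA but matches the regex → eliminated
  (B) (0|1)*01(0|1)*: agrees with the DFA on all strings of length ≤ 4
  (C) 1*(01*01*)*: ε is rejected by the DFA but matches the regex → eliminated
  (D) 0(0|1)*: '0' is rejected by the DFA but matches the regex → eliminated
Only (B) (0|1)*01(0|1)* is consistent with the DFA.

Final answer: (B) (0|1)*01(0|1)*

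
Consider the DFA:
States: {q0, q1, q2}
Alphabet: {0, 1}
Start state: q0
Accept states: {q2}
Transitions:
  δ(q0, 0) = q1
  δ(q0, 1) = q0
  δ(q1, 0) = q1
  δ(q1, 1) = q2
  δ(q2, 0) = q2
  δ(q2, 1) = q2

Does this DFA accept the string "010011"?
Processing string "010011":
  q0 --0--> q1
  q1 --1--> q2
  q2 --0--> q2
  q2 --0--> q2
  q2 --1--> q2
  q2 --1--> q2
Final state: q2
Accept states: {q2}
q2 is an accept state, so the string is accepted.

Final answer: Yes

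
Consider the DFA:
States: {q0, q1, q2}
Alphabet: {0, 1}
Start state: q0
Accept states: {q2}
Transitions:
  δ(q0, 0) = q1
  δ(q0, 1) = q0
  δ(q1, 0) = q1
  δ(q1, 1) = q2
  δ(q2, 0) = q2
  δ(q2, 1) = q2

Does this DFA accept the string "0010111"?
Processing string "0010111":
  q0 --0--> q1
  q1 --0--> q1
  q1 --1--> q2
  q2 --0--> q2
  q2 --1--> q2
  q2 --1--> q2
  q2 --1--> q2
Final state: q2
Accept states: {q2}
q2 is an accept state, so the string is accepted.

Final answer: Yes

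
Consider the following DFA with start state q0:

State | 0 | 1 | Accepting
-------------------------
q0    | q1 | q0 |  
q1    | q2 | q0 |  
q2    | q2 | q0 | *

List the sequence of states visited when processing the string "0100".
q0 → q1 → q0 → q1 → q2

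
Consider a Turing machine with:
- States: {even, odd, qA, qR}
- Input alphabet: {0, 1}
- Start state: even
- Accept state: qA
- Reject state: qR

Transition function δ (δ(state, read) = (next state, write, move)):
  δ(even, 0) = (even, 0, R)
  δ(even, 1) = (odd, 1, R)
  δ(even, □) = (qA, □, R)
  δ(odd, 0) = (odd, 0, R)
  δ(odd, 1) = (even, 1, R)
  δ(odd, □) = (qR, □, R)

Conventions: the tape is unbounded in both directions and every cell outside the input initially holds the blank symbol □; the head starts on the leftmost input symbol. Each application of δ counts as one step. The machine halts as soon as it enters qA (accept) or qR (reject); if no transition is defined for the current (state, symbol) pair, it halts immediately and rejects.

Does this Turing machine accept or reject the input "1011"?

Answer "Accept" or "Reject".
Step 0: [even]1011 (head at position 0)
Step 1: δ(even, 1) = (odd, 1, R)  ⊢  1[odd]011 (head at position 1)
Step 2: δ(odd, 0) = (odd, 0, R)  ⊢  10[odd]11 (head at position 2)
Step 3: δ(odd, 1) = (even, 1, R)  ⊢  101[even]1 (head at position 3)
Step 4: δ(even, 1) = (odd, 1, R)  ⊢  1011[odd]□ (head at position 4)
Step 5: δ(odd, □) = (qR, □, R)  ⊢  1011□[qR]□ (head at position 5)
The machine is in qR, so it halts and rejects.

Final answer: Reject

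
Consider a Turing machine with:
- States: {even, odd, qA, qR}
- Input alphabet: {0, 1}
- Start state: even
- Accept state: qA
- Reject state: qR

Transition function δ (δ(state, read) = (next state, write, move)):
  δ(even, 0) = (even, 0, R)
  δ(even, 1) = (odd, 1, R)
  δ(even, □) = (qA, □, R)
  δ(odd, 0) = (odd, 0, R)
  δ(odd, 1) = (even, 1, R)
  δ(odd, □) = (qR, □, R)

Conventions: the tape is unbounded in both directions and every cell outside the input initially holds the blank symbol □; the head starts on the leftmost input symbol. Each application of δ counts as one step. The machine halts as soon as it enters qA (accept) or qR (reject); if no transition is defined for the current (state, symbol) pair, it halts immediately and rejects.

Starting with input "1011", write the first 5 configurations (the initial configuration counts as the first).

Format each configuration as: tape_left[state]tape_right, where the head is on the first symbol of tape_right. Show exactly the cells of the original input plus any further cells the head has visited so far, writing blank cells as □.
Step 0: [even]1011 (head at position 0)
Step 1: δ(even, 1) = (odd, 1, R)  ⊢  1[odd]011 (head at position 1)
Step 2: δ(odd, 0) = (odd, 0, R)  ⊢  10[odd]11 (head at position 2)
Step 3: δ(odd, 1) = (even, 1, R)  ⊢  101[even]1 (head at position 3)
Step 4: δ(even, 1) = (odd, 1, R)  ⊢  1011[odd]□ (head at position 4)

Final answer: [even]1011 ⊢ 1[odd]011 ⊢ 10[odd]11 ⊢ 101[even]1 ⊢ 1011[odd]□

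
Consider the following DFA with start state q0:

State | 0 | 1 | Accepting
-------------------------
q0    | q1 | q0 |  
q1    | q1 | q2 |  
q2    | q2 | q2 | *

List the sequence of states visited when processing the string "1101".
q0 → q0 → q0 → q1 → q2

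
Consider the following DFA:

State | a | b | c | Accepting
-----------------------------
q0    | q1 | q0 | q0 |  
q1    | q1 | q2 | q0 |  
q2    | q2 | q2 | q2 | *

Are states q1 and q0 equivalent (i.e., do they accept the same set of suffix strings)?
Try the suffix "b".
From q1: q1 → q2 — accepting.
From q0: q0 → q0 — not accepting.
The two states disagree on this suffix, so they are not equivalent.

Final answer: No. Distinguishing string: "b" - accepted from q1 but not from q0.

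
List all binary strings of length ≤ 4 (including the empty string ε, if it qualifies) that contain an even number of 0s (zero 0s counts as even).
Checking every binary string of length 0 to 4:
  Length 0: accepted: ε | rejected: (none)
  Length 1: accepted: 1 | rejected: 0
  Length 2: accepted: 00, 11 | rejected: 01, 10
  Length 3: accepted: 001, 010, 100, 111 | rejected: 000, 011, 101, 110
  Length 4: accepted: 0000, 0011, 0101, 0110, 1001, 1010, 1100, 1111 | rejected: 0001, 0010, 0100, 0111, 1000, 1011, 1101, 1110
Total: 16 string(s).

Final answer: ε, 1, 00, 11, 001, 010, 100, 111, 0000, 0011, 0101, 0110, 1001, 1010, 1100, 1111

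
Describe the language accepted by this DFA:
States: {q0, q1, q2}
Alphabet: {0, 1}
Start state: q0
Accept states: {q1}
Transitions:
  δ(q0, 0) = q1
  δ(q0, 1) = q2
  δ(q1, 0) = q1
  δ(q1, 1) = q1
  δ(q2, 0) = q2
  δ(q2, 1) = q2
Analyzing the DFA structure:
Start state: q0
Accept states: {q1}
Interpreting what each state remembers (checking against the transitions):
  q0: nothing has been read yet
  q1: the first symbol was 0
  q2: the first symbol was 1 (trap state)
  δ(q0, 0): in q0 (nothing has been read yet), after reading 0 we have: the first symbol was 0 → q1
  δ(q0, 1): in q0 (nothing has been read yet), after reading 1 we have: the first symbol was 1 (trap state) → q2
  δ(q1, 0): in q1 (the first symbol was 0), after reading 0 we have: the first symbol was 0 → q1
  δ(q1, 1): in q1 (the first symbol was 0), after reading 1 we have: the first symbol was 0 → q1
  δ(q2, 0): in q2 (the first symbol was 1 (trap state)), after reading 0 we have: the first symbol was 1 (trap state) → q2
  δ(q2, 1): in q2 (the first symbol was 1 (trap state)), after reading 1 we have: the first symbol was 1 (trap state) → q2
A string is accepted iff it ends in {q1}, i.e. the first symbol was 0.
Language: All binary strings starting with 0

Final answer: All binary strings starting with 0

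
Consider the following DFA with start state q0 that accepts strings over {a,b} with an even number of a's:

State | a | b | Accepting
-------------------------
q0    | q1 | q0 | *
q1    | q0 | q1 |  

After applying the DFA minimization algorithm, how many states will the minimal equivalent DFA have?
All 2 states are reachable from q0, so none can be removed as unreachable.
Table-filling: first mark every (accepting, non-accepting) pair as distinguishable (accepting: {q0}; non-accepting: {q1}).
Every pair of states is distinguishable, so the DFA is already minimal.
Equivalence classes: {q0}, {q1} → 2 states.

Final answer: 2 states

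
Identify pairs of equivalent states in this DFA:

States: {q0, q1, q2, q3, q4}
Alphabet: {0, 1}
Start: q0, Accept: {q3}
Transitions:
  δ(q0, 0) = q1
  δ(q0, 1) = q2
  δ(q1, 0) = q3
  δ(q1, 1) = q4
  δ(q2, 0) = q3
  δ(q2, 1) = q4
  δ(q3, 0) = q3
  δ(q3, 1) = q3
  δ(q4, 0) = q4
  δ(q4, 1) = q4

Using the table-filling algorithm:
Round 0 – mark pairs where exactly one state is accepting: (q0,q3), (q1,q3), (q2,q3), (q3,q4)
Round 1 – newly marked: (q0,q1) [on 0: q1 vs q3, already marked]; (q0,q2) [on 0: q1 vs q3, already marked]; (q1,q4) [on 0: q3 vs q4, already marked]; (q2,q4) [on 0: q3 vs q4, already marked]
Round 2 – newly marked: (q0,q4) [on 0: q1 vs q4, already marked]
No further pairs can be marked.
(q1, q2) unmarked: δ(q1,0)=q3, δ(q2,0)=q3; δ(q1,1)=q4, δ(q2,1)=q4 → equivalent
Equivalent pairs: (q1, q2)

Final answer: Equivalent pairs: (q1, q2)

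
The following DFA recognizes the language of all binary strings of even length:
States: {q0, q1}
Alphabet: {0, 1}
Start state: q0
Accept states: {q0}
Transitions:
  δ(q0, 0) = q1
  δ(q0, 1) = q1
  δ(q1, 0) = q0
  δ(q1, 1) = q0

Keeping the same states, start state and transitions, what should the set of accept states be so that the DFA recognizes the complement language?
The DFA is complete (every state has a transition on every symbol), so the complement
is recognized by the same DFA with accepting and non-accepting states swapped.
Original accept states: {q0}
Complement accept states = All states - Original accept states
= {q0, q1} - {q0}
= {q1}
Complement language: strings of ODD length

Final answer: {q1}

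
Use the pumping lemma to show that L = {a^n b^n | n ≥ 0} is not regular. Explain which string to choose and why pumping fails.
Language: L = {a^n b^n | n ≥ 0} (equal numbers of a's followed by b's)
Step 1: Assume for contradiction that L is regular, with pumping length p.
Step 2: Choose s = a^p b^p. Then s ∈ L (it has p a's followed by p b's) and |s| ≥ p.
Step 3: Consider any decomposition s = xyz with |xy| ≤ p and |y| > 0. Since |xy| ≤ p and the first p symbols of s are all a's, y = a^k for some k with 1 ≤ k ≤ p.
Step 4: Pumping up (i = 2): xy²z = a^(p+k) b^p, which has more a's than b's, so xy²z ∉ L.
This contradicts the pumping lemma, so L is not regular.

Final answer: Choose s = a^p b^p. Since |xy| ≤ p, y = a^k with k ≥ 1. Then xy²z = a^(p+k) b^p ∉ L.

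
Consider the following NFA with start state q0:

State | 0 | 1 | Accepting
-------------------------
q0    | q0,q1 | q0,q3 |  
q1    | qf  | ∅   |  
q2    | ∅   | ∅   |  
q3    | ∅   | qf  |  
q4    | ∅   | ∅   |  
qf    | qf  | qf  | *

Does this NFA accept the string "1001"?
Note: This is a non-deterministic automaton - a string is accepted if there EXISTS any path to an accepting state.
Track the set of states the NFA could be in: start {q0}
Read '1': {q0} → {q0, q3}
Read '0': {q0, q3} → {q0, q1}
Read '0': {q0, q1} → {q0, q1, qf}
Read '1': {q0, q1, qf} → {q0, q3, qf}
Final set {q0, q3, qf} contains accepting state(s) {qf} → accepted.

Final answer: Yes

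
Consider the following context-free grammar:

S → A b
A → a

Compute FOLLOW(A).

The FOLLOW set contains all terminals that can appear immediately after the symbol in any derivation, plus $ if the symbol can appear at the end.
A occurs only in S → A b, where it is immediately followed by the terminal b. So FOLLOW(A) = {b}.

Final answer: {b}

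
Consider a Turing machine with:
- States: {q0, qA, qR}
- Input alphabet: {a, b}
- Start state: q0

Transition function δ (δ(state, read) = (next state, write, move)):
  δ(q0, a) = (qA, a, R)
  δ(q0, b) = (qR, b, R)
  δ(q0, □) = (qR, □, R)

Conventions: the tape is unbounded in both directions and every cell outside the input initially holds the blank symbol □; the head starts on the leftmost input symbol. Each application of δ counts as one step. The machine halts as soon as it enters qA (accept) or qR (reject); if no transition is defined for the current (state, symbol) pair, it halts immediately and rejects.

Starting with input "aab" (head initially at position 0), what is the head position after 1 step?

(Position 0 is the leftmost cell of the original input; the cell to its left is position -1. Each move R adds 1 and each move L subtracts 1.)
Step 0: [q0]aab (head at position 0)
Step 1: δ(q0, a) = (qA, a, R)  ⊢  a[qA]ab (head at position 1)
Head position after 1 step: 1

Final answer: Position 1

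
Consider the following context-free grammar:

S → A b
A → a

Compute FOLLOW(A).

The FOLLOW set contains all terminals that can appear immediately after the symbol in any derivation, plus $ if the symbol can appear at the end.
A occurs only in S → A b, where it is immediately followed by the terminal b. So FOLLOW(A) = {b}.

Final answer: {b}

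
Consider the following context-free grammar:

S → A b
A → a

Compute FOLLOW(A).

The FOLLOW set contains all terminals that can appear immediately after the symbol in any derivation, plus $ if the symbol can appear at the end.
A occurs only in S → A b, where it is immediately followed by the terminal b. So FOLLOW(A) = {b}.

Final answer: {b}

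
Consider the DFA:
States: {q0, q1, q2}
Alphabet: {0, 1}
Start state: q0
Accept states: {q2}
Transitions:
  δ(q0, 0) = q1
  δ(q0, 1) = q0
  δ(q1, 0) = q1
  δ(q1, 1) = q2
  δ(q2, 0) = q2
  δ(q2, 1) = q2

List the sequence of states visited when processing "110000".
Starting at q0
Read '1': q0 -> q0
Read '1': q0 -> q0
Read '0': q0 -> q1
Read '0': q1 -> q1
Read '0': q1 -> q1
Read '0': q1 -> q1

Final answer: q0 -> q0 -> q0 -> q1 -> q1 -> q1 -> q1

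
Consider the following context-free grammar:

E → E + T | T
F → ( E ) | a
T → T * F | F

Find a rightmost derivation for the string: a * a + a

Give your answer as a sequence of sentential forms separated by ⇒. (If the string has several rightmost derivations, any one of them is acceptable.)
Start with E.
Step 1: the rightmost non-terminal is E; apply E → E + T:  E + T
Step 2: the rightmost non-terminal is T; apply T → F:  E + F
Step 3: the rightmost non-terminal is F; apply F → a:  E + a
Step 4: the rightmost non-terminal is E; apply E → T:  T + a
Step 5: the rightmost non-terminal is T; apply T → T * F:  T * F + a
Step 6: the rightmost non-terminal is F; apply F → a:  T * a + a
Step 7: the rightmost non-terminal is T; apply T → F:  F * a + a
Step 8: the rightmost non-terminal is F; apply F → a:  a * a + a

Final answer: E ⇒ E + T ⇒ E + F ⇒ E + a ⇒ T + a ⇒ T * F + a ⇒ T * a + a ⇒ F * a + a ⇒ a * a + a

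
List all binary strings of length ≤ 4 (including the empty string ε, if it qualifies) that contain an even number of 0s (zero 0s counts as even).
Checking every binary string of length 0 to 4:
  Length 0: accepted: ε | rejected: (none)
  Length 1: accepted: 1 | rejected: 0
  Length 2: accepted: 00, 11 | rejected: 01, 10
  Length 3: accepted: 001, 010, 100, 111 | rejected: 000, 011, 101, 110
  Length 4: accepted: 0000, 0011, 0101, 0110, 1001, 1010, 1100, 1111 | rejected: 0001, 0010, 0100, 0111, 1000, 1011, 1101, 1110
Total: 16 string(s).

Final answer: ε, 1, 00, 11, 001, 010, 100, 111, 0000, 0011, 0101, 0110, 1001, 1010, 1100, 1111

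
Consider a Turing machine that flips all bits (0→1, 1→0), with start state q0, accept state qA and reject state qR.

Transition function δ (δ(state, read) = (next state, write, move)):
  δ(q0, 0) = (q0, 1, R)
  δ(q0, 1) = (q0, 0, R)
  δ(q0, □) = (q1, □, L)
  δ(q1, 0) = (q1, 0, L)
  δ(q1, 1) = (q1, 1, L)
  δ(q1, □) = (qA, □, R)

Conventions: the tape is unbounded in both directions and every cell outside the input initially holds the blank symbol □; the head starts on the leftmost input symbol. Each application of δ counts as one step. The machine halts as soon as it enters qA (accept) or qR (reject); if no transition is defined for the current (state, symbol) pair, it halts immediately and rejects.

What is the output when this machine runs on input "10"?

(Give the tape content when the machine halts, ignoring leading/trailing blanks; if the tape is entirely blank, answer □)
Step 0: [q0]10 (head at position 0)
Step 1: δ(q0, 1) = (q0, 0, R)  ⊢  0[q0]0 (head at position 1)
Step 2: δ(q0, 0) = (q0, 1, R)  ⊢  01[q0]□ (head at position 2)
Step 3: δ(q0, □) = (q1, □, L)  ⊢  0[q1]1□ (head at position 1)
Step 4: δ(q1, 1) = (q1, 1, L)  ⊢  [q1]01□ (head at position 0)
Step 5: δ(q1, 0) = (q1, 0, L)  ⊢  [q1]□01□ (head at position -1)
Step 6: δ(q1, □) = (qA, □, R)  ⊢  □[qA]01□ (head at position 0)
The machine is in qA, so it halts and accepts.
Tape content when halted (ignoring surrounding blanks): 01

Final answer: Output: 01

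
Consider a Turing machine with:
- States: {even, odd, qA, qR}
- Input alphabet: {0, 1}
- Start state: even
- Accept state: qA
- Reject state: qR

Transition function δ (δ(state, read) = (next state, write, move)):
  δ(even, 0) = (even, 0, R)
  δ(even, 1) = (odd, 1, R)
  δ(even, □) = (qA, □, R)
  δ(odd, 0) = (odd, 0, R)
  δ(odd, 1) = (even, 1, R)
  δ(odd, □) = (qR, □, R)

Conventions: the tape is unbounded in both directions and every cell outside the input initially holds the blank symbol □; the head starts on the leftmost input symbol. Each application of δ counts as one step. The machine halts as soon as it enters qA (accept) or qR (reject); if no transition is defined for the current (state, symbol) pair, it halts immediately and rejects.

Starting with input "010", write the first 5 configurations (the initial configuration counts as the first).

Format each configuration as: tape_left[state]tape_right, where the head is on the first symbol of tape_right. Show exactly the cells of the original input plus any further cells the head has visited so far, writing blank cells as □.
Step 0: [even]010 (head at position 0)
Step 1: δ(even, 0) = (even, 0, R)  ⊢  0[even]10 (head at position 1)
Step 2: δ(even, 1) = (odd, 1, R)  ⊢  01[odd]0 (head at position 2)
Step 3: δ(odd, 0) = (odd, 0, R)  ⊢  010[odd]□ (head at position 3)
Step 4: δ(odd, □) = (qR, □, R)  ⊢  010□[qR]□ (head at position 4)

Final answer: [even]010 ⊢ 0[even]10 ⊢ 01[odd]0 ⊢ 010[odd]□ ⊢ 010□[qR]□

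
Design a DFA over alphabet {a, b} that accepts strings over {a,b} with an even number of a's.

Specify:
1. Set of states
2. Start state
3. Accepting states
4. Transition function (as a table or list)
One valid DFA (any DFA recognizing the same language is acceptable):
States: {q0, q1}
Start: q0
Accepting: {q0}
Transitions (accepting states marked with *):
State | a | b | Accepting
-------------------------
q0    | q1 | q0 | *
q1    | q0 | q1 |  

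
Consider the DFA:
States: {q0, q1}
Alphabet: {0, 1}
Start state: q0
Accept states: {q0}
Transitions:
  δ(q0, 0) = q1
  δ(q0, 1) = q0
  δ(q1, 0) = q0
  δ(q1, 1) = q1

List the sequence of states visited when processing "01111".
Starting at q0
Read '0': q0 -> q1
Read '1': q1 -> q1
Read '1': q1 -> q1
Read '1': q1 -> q1
Read '1': q1 -> q1

Final answer: q0 -> q1 -> q1 -> q1 -> q1 -> q1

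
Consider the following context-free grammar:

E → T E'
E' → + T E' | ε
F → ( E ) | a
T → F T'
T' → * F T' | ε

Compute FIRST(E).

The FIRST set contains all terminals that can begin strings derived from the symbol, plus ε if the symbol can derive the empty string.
FIRST(F): F → ( E ) contributes '(' and F → a contributes 'a', so FIRST(F) = {(, a}. F is not nullable.
FIRST(T): T → F T' begins with F, and F is not nullable, so FIRST(T) = FIRST(F) = {(, a}.
FIRST(E): E → T E' begins with T, and T is not nullable, so FIRST(E) = FIRST(T) = {(, a}.

Final answer: {(, a}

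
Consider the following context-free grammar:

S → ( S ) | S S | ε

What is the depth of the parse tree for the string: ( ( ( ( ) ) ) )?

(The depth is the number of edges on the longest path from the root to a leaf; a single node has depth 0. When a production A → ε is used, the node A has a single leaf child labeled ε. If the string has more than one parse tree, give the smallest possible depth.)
The string is 4 nested pairs. The shallowest parse tree applies S → ( S ) 4 times (one node per nested pair, each a child of the previous) and then S → ε in the middle.
S nodes at depths 0..4, ε leaf at depth 5; parentheses leaves are at depths 1..4.
(Using S → S S with an S → ε child anywhere only adds levels, so it cannot give a shallower tree.)
Depth = 5.

Final answer: 5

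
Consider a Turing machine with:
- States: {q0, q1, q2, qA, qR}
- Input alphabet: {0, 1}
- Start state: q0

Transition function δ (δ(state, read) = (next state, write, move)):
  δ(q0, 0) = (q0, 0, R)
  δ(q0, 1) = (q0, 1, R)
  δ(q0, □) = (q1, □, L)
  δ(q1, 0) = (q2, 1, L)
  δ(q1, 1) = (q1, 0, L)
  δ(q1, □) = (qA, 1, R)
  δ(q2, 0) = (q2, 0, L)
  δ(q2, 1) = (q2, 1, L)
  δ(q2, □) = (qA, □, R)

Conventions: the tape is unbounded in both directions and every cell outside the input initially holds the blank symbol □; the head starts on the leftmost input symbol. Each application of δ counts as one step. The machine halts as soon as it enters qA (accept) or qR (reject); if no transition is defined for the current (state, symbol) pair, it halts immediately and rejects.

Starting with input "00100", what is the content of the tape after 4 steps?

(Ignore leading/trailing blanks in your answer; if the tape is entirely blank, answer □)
Step 0: [q0]00100 (head at position 0)
Step 1: δ(q0, 0) = (q0, 0, R)  ⊢  0[q0]0100 (head at position 1)
Step 2: δ(q0, 0) = (q0, 0, R)  ⊢  00[q0]100 (head at position 2)
Step 3: δ(q0, 1) = (q0, 1, R)  ⊢  001[q0]00 (head at position 3)
Step 4: δ(q0, 0) = (q0, 0, R)  ⊢  0010[q0]0 (head at position 4)
Tape after 4 steps (ignoring surrounding blanks): 00100

Final answer: Tape: 00100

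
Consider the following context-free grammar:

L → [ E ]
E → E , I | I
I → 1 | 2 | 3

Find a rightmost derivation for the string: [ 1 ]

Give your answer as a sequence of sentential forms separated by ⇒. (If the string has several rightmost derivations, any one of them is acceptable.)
Start with L.
Step 1: the rightmost non-terminal is L; apply L → [ E ]:  [ E ]
Step 2: the rightmost non-terminal is E; apply E → I:  [ I ]
Step 3: the rightmost non-terminal is I; apply I → 1:  [ 1 ]

Final answer: L ⇒ [ E ] ⇒ [ I ] ⇒ [ 1 ]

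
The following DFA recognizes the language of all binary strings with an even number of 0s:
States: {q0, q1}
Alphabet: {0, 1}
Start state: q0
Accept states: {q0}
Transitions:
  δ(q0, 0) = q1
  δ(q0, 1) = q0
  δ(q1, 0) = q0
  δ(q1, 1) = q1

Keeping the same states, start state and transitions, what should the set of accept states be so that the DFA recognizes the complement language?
The DFA is complete (every state has a transition on every symbol), so the complement
is recognized by the same DFA with accepting and non-accepting states swapped.
Original accept states: {q0}
Complement accept states = All states - Original accept states
= {q0, q1} - {q0}
= {q1}
Complement language: strings with an ODD number of 0s

Final answer: {q1}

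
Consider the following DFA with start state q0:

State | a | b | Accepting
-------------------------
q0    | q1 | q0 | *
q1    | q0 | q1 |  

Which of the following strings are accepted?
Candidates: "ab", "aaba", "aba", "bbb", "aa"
"ab": q0 → q1 → q1; q1 is not accepting → rejected
"aaba": q0 → q1 → q0 → q0 → q1; q1 is not accepting → rejected
"aba": q0 → q1 → q1 → q0; q0 is accepting → accepted
"bbb": q0 → q0 → q0 → q0; q0 is accepting → accepted
"aa": q0 → q1 → q0; q0 is accepting → accepted

Final answer: "aba", "bbb", "aa"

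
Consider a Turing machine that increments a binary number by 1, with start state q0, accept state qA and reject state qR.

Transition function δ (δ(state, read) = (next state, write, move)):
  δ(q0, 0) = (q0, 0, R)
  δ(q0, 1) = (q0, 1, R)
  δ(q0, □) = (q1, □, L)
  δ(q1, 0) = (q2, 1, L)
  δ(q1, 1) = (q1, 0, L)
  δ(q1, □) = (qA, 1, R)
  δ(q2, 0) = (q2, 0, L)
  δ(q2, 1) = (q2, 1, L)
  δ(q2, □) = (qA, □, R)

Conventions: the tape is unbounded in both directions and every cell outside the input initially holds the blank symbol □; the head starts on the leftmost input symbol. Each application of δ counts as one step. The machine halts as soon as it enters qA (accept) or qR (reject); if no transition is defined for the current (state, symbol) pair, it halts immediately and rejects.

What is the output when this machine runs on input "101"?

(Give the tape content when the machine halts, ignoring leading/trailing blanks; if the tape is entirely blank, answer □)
Step 0: [q0]101 (head at position 0)
Step 1: δ(q0, 1) = (q0, 1, R)  ⊢  1[q0]01 (head at position 1)
Step 2: δ(q0, 0) = (q0, 0, R)  ⊢  10[q0]1 (head at position 2)
Step 3: δ(q0, 1) = (q0, 1, R)  ⊢  101[q0]□ (head at position 3)
Step 4: δ(q0, □) = (q1, □, L)  ⊢  10[q1]1□ (head at position 2)
Step 5: δ(q1, 1) = (q1, 0, L)  ⊢  1[q1]00□ (head at position 1)
Step 6: δ(q1, 0) = (q2, 1, L)  ⊢  [q2]110□ (head at position 0)
Step 7: δ(q2, 1) = (q2, 1, L)  ⊢  [q2]□110□ (head at position -1)
Step 8: δ(q2, □) = (qA, □, R)  ⊢  □[qA]110□ (head at position 0)
The machine is in qA, so it halts and accepts.
Tape content when halted (ignoring surrounding blanks): 110

Final answer: Output: 110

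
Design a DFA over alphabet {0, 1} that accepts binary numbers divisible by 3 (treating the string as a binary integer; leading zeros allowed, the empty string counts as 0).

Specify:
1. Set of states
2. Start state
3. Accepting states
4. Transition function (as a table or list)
One valid DFA (any DFA recognizing the same language is acceptable):
States: {q0, q1, q2}
Start: q0
Accepting: {q0}
Transitions (accepting states marked with *):
State | 0 | 1 | Accepting
-------------------------
q0    | q0 | q1 | *
q1    | q2 | q0 |  
q2    | q1 | q2 |  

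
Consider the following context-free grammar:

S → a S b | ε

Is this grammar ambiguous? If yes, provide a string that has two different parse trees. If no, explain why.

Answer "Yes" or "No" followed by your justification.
At every step exactly one production applies: if the remaining string to generate is non-empty it starts with a and ends with b, forcing S → a S b; if it is empty, S → ε is forced. Hence each string a^n b^n has exactly one derivation (S → a S b applied n times, then S → ε) and one parse tree.

Final answer: No - the grammar is unambiguous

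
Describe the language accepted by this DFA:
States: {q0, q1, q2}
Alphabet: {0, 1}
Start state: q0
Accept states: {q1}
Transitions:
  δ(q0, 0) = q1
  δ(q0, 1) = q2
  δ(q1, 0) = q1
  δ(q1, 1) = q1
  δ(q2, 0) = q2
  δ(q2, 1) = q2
Analyzing the DFA structure:
Start state: q0
Accept states: {q1}
Interpreting what each state remembers (checking against the transitions):
  q0: nothing has been read yet
  q1: the first symbol was 0
  q2: the first symbol was 1 (trap state)
  δ(q0, 0): in q0 (nothing has been read yet), after reading 0 we have: the first symbol was 0 → q1
  δ(q0, 1): in q0 (nothing has been read yet), after reading 1 we have: the first symbol was 1 (trap state) → q2
  δ(q1, 0): in q1 (the first symbol was 0), after reading 0 we have: the first symbol was 0 → q1
  δ(q1, 1): in q1 (the first symbol was 0), after reading 1 we have: the first symbol was 0 → q1
  δ(q2, 0): in q2 (the first symbol was 1 (trap state)), after reading 0 we have: the first symbol was 1 (trap state) → q2
  δ(q2, 1): in q2 (the first symbol was 1 (trap state)), after reading 1 we have: the first symbol was 1 (trap state) → q2
A string is accepted iff it ends in {q1}, i.e. the first symbol was 0.
Language: All binary strings starting with 0

Final answer: All binary strings starting with 0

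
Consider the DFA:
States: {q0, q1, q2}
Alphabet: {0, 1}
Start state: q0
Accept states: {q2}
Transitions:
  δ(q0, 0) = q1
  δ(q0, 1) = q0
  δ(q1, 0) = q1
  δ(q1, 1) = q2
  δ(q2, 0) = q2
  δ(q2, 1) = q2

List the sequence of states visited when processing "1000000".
Starting at q0
Read '1': q0 -> q0
Read '0': q0 -> q1
Read '0': q1 -> q1
Read '0': q1 -> q1
Read '0': q1 -> q1
Read '0': q1 -> q1
Read '0': q1 -> q1

Final answer: q0 -> q0 -> q1 -> q1 -> q1 -> q1 -> q1 -> q1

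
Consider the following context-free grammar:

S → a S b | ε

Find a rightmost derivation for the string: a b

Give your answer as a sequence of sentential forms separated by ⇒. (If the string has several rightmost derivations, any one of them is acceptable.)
Start with S.
Step 1: the rightmost non-terminal is S; apply S → a S b:  a S b
Step 2: the rightmost non-terminal is S; apply S → ε:  a b

Final answer: S ⇒ a S b ⇒ a b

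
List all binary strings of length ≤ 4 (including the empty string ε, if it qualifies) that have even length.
Checking every binary string of length 0 to 4:
  Length 0: accepted: ε | rejected: (none)
  Length 1: accepted: (none) | rejected: 0, 1
  Length 2: accepted: 00, 01, 10, 11 | rejected: (none)
  Length 3: accepted: (none) | rejected: 000, 001, 010, 011, 100, 101, 110, 111
  Length 4: accepted: 0000, 0001, 0010, 0011, 0100, 0101, 0110, 0111, 1000, 1001, 1010, 1011, 1100, 1101, 1110, 1111 | rejected: (none)
Total: 21 string(s).

Final answer: ε, 00, 01, 10, 11, 0000, 0001, 0010, 0011, 0100, 0101, 0110, 0111, 1000, 1001, 1010, 1011, 1100, 1101, 1110, 1111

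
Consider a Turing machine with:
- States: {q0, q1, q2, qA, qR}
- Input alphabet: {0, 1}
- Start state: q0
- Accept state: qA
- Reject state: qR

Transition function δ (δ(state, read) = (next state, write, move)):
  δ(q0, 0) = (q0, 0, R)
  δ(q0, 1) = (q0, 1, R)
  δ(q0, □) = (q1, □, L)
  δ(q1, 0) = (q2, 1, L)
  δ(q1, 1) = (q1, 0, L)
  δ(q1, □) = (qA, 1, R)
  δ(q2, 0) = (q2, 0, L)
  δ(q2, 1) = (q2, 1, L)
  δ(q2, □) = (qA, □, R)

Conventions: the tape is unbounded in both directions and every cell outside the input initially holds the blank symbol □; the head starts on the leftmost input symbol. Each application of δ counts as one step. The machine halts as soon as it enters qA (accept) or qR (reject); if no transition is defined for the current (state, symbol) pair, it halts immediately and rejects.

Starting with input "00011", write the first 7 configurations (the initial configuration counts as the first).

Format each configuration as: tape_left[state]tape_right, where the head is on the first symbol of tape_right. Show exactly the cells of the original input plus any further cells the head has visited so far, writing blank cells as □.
Step 0: [q0]00011 (head at position 0)
Step 1: δ(q0, 0) = (q0, 0, R)  ⊢  0[q0]0011 (head at position 1)
Step 2: δ(q0, 0) = (q0, 0, R)  ⊢  00[q0]011 (head at position 2)
Step 3: δ(q0, 0) = (q0, 0, R)  ⊢  000[q0]11 (head at position 3)
Step 4: δ(q0, 1) = (q0, 1, R)  ⊢  0001[q0]1 (head at position 4)
Step 5: δ(q0, 1) = (q0, 1, R)  ⊢  00011[q0]□ (head at position 5)
Step 6: δ(q0, □) = (q1, □, L)  ⊢  0001[q1]1□ (head at position 4)

Final answer: [q0]00011 ⊢ 0[q0]0011 ⊢ 00[q0]011 ⊢ 000[q0]11 ⊢ 0001[q0]1 ⊢ 00011[q0]□ ⊢ 0001[q1]1□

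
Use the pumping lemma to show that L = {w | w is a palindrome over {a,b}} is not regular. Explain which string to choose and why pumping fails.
Language: L = {w | w is a palindrome over {a,b}} (strings that read the same forwards and backwards)
Step 1: Assume for contradiction that L is regular, with pumping length p.
Step 2: Choose s = a^p b a^p. Then s ∈ L (it reads the same forwards and backwards) and |s| ≥ p.
Step 3: Consider any decomposition s = xyz with |xy| ≤ p and |y| > 0. Since |xy| ≤ p and the first p symbols of s are all a's, y = a^k for some k with 1 ≤ k ≤ p.
Step 4: Pumping up (i = 2): xy²z = a^(p+k) b a^p. Its reverse is a^p b a^(p+k) ≠ a^(p+k) b a^p (the single b is no longer in the middle), so xy²z is not a palindrome and xy²z ∉ L.
This contradicts the pumping lemma, so L is not regular.

Final answer: Choose s = a^p b a^p. Since |xy| ≤ p, y = a^k with k ≥ 1. Then xy²z = a^(p+k) b a^p is not a palindrome, so ∉ L.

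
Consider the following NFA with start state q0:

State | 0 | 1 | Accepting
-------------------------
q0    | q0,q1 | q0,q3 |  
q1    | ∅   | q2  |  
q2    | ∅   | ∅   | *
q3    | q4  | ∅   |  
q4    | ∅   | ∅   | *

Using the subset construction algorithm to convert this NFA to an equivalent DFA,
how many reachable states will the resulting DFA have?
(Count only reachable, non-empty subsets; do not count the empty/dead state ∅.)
Start subset: {q0}
{q0}: on 0 → {q0, q1}, on 1 → {q0, q3}
{q0, q1}: on 0 → {q0, q1}, on 1 → {q0, q2, q3}
{q0, q3}: on 0 → {q0, q1, q4}, on 1 → {q0, q3}
{q0, q2, q3}: on 0 → {q0, q1, q4}, on 1 → {q0, q3}
{q0, q1, q4}: on 0 → {q0, q1}, on 1 → {q0, q2, q3}
Reachable non-empty subsets: {q0}, {q0, q1}, {q0, q3}, {q0, q2, q3}, {q0, q1, q4} — 5 in total.

Final answer: 5 states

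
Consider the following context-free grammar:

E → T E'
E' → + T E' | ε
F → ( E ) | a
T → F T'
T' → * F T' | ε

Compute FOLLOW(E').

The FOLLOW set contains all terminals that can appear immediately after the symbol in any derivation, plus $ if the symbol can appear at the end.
Useful FIRST sets: FIRST(E') = {+, ε}, FIRST(T') = {*, ε} (both E' and T' are nullable).
FOLLOW(E): E is the start symbol → $; E appears in F → ( E ) followed by ')' → FOLLOW(E) = {), $}.
FOLLOW(E'): E' appears at the right end of E → T E' and of E' → + T E', so FOLLOW(E') ⊇ FOLLOW(E) (the second occurrence adds nothing new). FOLLOW(E') = {), $}.

Final answer: {$, )}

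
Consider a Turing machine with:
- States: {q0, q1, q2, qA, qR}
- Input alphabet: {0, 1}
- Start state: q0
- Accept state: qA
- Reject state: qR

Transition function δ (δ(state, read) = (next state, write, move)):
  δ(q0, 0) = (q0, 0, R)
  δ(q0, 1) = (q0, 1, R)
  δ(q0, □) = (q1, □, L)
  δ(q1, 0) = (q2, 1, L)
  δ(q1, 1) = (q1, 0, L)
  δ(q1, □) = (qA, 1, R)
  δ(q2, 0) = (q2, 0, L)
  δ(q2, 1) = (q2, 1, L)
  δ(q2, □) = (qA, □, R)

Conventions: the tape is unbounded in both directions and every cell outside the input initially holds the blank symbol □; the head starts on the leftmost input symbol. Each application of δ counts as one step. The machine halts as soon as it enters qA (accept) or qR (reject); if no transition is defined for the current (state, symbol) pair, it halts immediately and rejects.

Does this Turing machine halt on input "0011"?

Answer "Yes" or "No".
Step 0: [q0]0011 (head at position 0)
Step 1: δ(q0, 0) = (q0, 0, R)  ⊢  0[q0]011 (head at position 1)
Step 2: δ(q0, 0) = (q0, 0, R)  ⊢  00[q0]11 (head at position 2)
Step 3: δ(q0, 1) = (q0, 1, R)  ⊢  001[q0]1 (head at position 3)
Step 4: δ(q0, 1) = (q0, 1, R)  ⊢  0011[q0]□ (head at position 4)
Step 5: δ(q0, □) = (q1, □, L)  ⊢  001[q1]1□ (head at position 3)
Step 6: δ(q1, 1) = (q1, 0, L)  ⊢  00[q1]10□ (head at position 2)
Step 7: δ(q1, 1) = (q1, 0, L)  ⊢  0[q1]000□ (head at position 1)
Step 8: δ(q1, 0) = (q2, 1, L)  ⊢  [q2]0100□ (head at position 0)
Step 9: δ(q2, 0) = (q2, 0, L)  ⊢  [q2]□0100□ (head at position -1)
Step 10: δ(q2, □) = (qA, □, R)  ⊢  □[qA]0100□ (head at position 0)
The machine is in qA, so it halts and accepts.
It halts after 10 steps.

Final answer: Yes - halts after 10 steps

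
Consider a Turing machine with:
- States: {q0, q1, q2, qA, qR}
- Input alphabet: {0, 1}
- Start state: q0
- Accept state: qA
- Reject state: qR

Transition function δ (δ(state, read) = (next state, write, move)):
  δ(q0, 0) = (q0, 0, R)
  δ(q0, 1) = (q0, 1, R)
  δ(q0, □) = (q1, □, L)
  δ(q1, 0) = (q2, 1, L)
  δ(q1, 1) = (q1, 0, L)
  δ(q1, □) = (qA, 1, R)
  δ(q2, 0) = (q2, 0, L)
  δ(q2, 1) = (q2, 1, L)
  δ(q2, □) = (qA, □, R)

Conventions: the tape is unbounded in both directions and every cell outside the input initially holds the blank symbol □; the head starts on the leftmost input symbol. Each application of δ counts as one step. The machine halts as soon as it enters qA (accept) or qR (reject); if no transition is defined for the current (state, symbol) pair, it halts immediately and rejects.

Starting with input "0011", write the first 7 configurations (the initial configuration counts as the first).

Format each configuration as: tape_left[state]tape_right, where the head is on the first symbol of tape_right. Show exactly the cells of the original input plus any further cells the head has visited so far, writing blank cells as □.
Step 0: [q0]0011 (head at position 0)
Step 1: δ(q0, 0) = (q0, 0, R)  ⊢  0[q0]011 (head at position 1)
Step 2: δ(q0, 0) = (q0, 0, R)  ⊢  00[q0]11 (head at position 2)
Step 3: δ(q0, 1) = (q0, 1, R)  ⊢  001[q0]1 (head at position 3)
Step 4: δ(q0, 1) = (q0, 1, R)  ⊢  0011[q0]□ (head at position 4)
Step 5: δ(q0, □) = (q1, □, L)  ⊢  001[q1]1□ (head at position 3)
Step 6: δ(q1, 1) = (q1, 0, L)  ⊢  00[q1]10□ (head at position 2)

Final answer: [q0]0011 ⊢ 0[q0]011 ⊢ 00[q0]11 ⊢ 001[q0]1 ⊢ 0011[q0]□ ⊢ 001[q1]1□ ⊢ 00[q1]10□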